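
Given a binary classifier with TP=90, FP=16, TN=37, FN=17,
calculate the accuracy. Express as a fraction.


Accuracy = (TP + TN) / (TP + TN + FP + FN) = (90 + 37) / 160 = 127/160.

127/160


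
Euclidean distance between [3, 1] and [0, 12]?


d = sqrt(sum of squared differences). (3-0)^2=9, (1-12)^2=121. Sum = 130.

sqrt(130)


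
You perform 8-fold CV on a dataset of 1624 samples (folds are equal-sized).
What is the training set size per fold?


Each validation fold has 1624/8 = 203 samples. Training set = 1624 - 203 = 1421.

1421


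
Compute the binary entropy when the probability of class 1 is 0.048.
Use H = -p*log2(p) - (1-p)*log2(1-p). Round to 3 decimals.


H = -0.048*log2(0.048) - 0.952*log2(0.952) = 0.278.

0.278


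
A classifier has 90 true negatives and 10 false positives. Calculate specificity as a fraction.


Specificity = TN / (TN + FP) = 90 / 100 = 9/10.

9/10


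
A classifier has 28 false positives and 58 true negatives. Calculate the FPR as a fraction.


FPR = FP / (FP + TN) = 28 / 86 = 14/43.

14/43


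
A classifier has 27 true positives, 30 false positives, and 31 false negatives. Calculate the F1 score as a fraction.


Precision = 27/57 = 9/19. Recall = 27/58 = 27/58. F1 = 2*P*R/(P+R) = 54/115.

54/115


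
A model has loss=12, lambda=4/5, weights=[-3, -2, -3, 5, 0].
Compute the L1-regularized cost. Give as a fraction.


L1 norm = sum(|w|) = 13. J = 12 + 4/5 * 13 = 112/5.

112/5


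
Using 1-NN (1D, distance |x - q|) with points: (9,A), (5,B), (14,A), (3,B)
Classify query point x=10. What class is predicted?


Distances: |9-10|=1, |5-10|=5, |14-10|=4, |3-10|=7. 1 nearest: (9,A). Counts: {'A': 1}. Majority class: A.

A


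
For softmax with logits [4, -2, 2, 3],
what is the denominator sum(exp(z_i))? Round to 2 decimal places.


Denom = e^4=54.5982 + e^-2=0.1353 + e^2=7.3891 + e^3=20.0855. Sum = 82.2081, which rounds to 82.21.

82.21


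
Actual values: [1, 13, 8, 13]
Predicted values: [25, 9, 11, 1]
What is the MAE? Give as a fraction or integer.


MAE = (1/4) * (|1-25|=24 + |13-9|=4 + |8-11|=3 + |13-1|=12). Sum = 43. MAE = 43/4.

43/4


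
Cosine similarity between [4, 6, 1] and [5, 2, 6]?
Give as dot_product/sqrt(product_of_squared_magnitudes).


dot = 38. |a|^2 = 53, |b|^2 = 65. cos = 38/sqrt(3445).

38/sqrt(3445)


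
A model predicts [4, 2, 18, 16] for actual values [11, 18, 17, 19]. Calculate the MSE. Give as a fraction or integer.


MSE = (1/4) * ((11-4)^2=49 + (18-2)^2=256 + (17-18)^2=1 + (19-16)^2=9). Sum = 315. MSE = 315/4.

315/4


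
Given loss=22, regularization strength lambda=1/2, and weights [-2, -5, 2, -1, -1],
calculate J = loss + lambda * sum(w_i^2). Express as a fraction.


L2 sq norm = sum(w^2) = 35. J = 22 + 1/2 * 35 = 79/2.

79/2


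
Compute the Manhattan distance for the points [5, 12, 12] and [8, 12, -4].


d = sum of absolute differences: |5-8|=3 + |12-12|=0 + |12--4|=16 = 19.

19


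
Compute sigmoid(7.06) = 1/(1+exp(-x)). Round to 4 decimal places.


sigma(7.06) = 1/(1+e^(-7.06)) = 1/(1+0.000859) = 1/1.000859 = 0.9991.

0.9991


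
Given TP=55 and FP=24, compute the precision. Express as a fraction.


Precision = TP / (TP + FP) = 55 / 79 = 55/79.

55/79


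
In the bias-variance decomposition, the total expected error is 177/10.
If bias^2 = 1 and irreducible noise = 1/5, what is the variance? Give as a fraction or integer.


Total error = bias^2 + variance + irreducible noise. So variance = 177/10 - 1 - 1/5 = 33/2.

33/2


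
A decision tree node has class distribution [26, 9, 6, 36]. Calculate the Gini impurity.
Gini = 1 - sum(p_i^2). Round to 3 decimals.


Total = 77. Proportions: 26/77, 9/77, 6/77, 36/77. sum(p_i^2) = 0.3523. Gini = 1 - 0.3523 = 0.6477, which rounds to 0.648.

0.648


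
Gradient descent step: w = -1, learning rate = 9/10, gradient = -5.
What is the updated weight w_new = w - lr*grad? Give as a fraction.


w_new = -1 - 9/10 * -5 = -1 - -9/2 = 7/2.

7/2


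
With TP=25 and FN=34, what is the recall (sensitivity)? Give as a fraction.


Recall = TP / (TP + FN) = 25 / 59 = 25/59.

25/59


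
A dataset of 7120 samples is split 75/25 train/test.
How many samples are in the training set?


Test set = 7120 * 25% = 1780. Training set = 7120 - 1780 = 5340.

5340


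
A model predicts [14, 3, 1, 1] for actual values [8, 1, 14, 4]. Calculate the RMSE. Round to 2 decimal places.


MSE = 54.5000. RMSE = sqrt(54.5000) = 7.38.

7.38


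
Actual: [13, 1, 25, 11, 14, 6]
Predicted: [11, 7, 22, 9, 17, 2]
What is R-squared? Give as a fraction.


Mean(y) = 35/3. SS_res = 78. SS_tot = 994/3. R^2 = 1 - 78/(994/3) = 380/497.

380/497


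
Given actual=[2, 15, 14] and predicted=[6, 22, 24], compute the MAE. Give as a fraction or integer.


MAE = (1/3) * (|2-6|=4 + |15-22|=7 + |14-24|=10). Sum = 21. MAE = 7.

7


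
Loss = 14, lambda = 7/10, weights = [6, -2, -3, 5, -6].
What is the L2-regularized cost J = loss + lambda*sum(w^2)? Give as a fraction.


L2 sq norm = sum(w^2) = 110. J = 14 + 7/10 * 110 = 91.

91


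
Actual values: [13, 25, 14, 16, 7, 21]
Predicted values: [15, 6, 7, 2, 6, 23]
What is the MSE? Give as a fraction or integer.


MSE = (1/6) * ((13-15)^2=4 + (25-6)^2=361 + (14-7)^2=49 + (16-2)^2=196 + (7-6)^2=1 + (21-23)^2=4). Sum = 615. MSE = 205/2.

205/2


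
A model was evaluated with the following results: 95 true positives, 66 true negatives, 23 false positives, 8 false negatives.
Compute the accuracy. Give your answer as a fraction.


Accuracy = (TP + TN) / (TP + TN + FP + FN) = (95 + 66) / 192 = 161/192.

161/192


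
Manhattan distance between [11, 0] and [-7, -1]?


d = sum of absolute differences: |11--7|=18 + |0--1|=1 = 19.

19


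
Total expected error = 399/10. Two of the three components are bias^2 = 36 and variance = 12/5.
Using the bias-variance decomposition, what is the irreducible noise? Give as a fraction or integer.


Total error = bias^2 + variance + irreducible noise. So irreducible noise = 399/10 - 36 - 12/5 = 3/2.

3/2


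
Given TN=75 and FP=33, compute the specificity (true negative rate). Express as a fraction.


Specificity = TN / (TN + FP) = 75 / 108 = 25/36.

25/36


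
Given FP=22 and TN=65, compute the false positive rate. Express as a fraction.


FPR = FP / (FP + TN) = 22 / 87 = 22/87.

22/87


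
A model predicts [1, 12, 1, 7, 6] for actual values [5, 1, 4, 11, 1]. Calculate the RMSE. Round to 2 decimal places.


MSE = 37.4000. RMSE = sqrt(37.4000) = 6.12.

6.12


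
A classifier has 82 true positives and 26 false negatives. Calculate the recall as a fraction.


Recall = TP / (TP + FN) = 82 / 108 = 41/54.

41/54


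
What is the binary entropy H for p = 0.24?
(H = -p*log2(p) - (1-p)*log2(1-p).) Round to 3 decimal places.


H = -0.24*log2(0.24) - 0.76*log2(0.76) = 0.795.

0.795


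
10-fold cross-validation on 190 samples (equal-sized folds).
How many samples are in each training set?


Each validation fold has 190/10 = 19 samples. Training set = 190 - 19 = 171.

171


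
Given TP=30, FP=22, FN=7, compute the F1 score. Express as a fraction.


Precision = 30/52 = 15/26. Recall = 30/37 = 30/37. F1 = 2*P*R/(P+R) = 60/89.

60/89


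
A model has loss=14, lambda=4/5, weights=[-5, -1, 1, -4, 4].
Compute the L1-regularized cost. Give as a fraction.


L1 norm = sum(|w|) = 15. J = 14 + 4/5 * 15 = 26.

26


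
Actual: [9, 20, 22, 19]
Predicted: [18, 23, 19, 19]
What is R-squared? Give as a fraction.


Mean(y) = 35/2. SS_res = 99. SS_tot = 101. R^2 = 1 - 99/(101) = 2/101.

2/101


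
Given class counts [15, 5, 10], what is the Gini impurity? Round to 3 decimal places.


Total = 30. Proportions: 15/30, 5/30, 10/30. sum(p_i^2) = 0.3889. Gini = 1 - 0.3889 = 0.6111, which rounds to 0.611.

0.611


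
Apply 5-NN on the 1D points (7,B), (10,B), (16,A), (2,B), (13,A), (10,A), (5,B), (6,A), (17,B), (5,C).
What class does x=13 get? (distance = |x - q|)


Distances: |7-13|=6, |10-13|=3, |16-13|=3, |2-13|=11, |13-13|=0, |10-13|=3, |5-13|=8, |6-13|=7, |17-13|=4, |5-13|=8. 5 nearest: (13,A), (16,A), (10,A), (10,B), (17,B). Counts: {'A': 3, 'B': 2}. Majority class: A.

A


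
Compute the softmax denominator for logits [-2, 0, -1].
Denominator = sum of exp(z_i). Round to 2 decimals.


Denom = e^-2=0.1353 + e^0=1.0000 + e^-1=0.3679. Sum = 1.5032, which rounds to 1.50.

1.50


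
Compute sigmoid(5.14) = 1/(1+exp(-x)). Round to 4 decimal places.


sigma(5.14) = 1/(1+e^(-5.14)) = 1/(1+0.005858) = 1/1.005858 = 0.9942.

0.9942


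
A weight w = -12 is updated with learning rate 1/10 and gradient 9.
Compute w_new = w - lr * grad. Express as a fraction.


w_new = -12 - 1/10 * 9 = -12 - 9/10 = -129/10.

-129/10


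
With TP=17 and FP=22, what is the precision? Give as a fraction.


Precision = TP / (TP + FP) = 17 / 39 = 17/39.

17/39


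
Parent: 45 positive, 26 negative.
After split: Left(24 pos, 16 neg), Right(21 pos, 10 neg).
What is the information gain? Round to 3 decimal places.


H(parent) = 0.9477. H(left) = 0.9710, H(right) = 0.9072. Weighted = (40/71)*0.9710 + (31/71)*0.9072 = 0.9431. IG = 0.9477 - 0.9431 = 0.0046, which rounds to 0.005.

0.005


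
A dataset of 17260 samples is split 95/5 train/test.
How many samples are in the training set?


Test set = 17260 * 5% = 863. Training set = 17260 - 863 = 16397.

16397


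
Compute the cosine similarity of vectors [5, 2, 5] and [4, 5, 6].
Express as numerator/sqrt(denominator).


dot = 60. |a|^2 = 54, |b|^2 = 77. cos = 60/sqrt(4158).

60/sqrt(4158)


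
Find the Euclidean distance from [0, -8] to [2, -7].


d = sqrt(sum of squared differences). (0-2)^2=4, (-8--7)^2=1. Sum = 5.

sqrt(5)


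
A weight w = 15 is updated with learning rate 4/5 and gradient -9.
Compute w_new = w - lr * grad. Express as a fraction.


w_new = 15 - 4/5 * -9 = 15 - -36/5 = 111/5.

111/5


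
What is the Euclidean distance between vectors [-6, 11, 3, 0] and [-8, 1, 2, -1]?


d = sqrt(sum of squared differences). (-6--8)^2=4, (11-1)^2=100, (3-2)^2=1, (0--1)^2=1. Sum = 106.

sqrt(106)


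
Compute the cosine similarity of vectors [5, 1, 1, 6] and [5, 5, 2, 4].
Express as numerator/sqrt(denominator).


dot = 56. |a|^2 = 63, |b|^2 = 70. cos = 56/sqrt(4410).

56/sqrt(4410)


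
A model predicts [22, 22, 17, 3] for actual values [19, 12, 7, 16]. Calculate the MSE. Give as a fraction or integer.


MSE = (1/4) * ((19-22)^2=9 + (12-22)^2=100 + (7-17)^2=100 + (16-3)^2=169). Sum = 378. MSE = 189/2.

189/2


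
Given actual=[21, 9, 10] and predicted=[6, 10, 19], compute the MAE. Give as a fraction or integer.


MAE = (1/3) * (|21-6|=15 + |9-10|=1 + |10-19|=9). Sum = 25. MAE = 25/3.

25/3


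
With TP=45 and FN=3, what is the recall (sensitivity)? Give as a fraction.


Recall = TP / (TP + FN) = 45 / 48 = 15/16.

15/16


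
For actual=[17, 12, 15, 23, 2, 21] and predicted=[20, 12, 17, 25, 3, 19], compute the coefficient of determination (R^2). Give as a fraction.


Mean(y) = 15. SS_res = 22. SS_tot = 282. R^2 = 1 - 22/(282) = 130/141.

130/141


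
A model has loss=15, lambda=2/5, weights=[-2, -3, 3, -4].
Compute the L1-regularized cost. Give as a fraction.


L1 norm = sum(|w|) = 12. J = 15 + 2/5 * 12 = 99/5.

99/5


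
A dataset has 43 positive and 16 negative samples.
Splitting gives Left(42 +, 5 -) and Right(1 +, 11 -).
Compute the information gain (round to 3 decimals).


H(parent) = 0.8432. H(left) = 0.4889, H(right) = 0.4138. Weighted = (47/59)*0.4889 + (12/59)*0.4138 = 0.4736. IG = 0.8432 - 0.4736 = 0.3696, which rounds to 0.370.

0.370


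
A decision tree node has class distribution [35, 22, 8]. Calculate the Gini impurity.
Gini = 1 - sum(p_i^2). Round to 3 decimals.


Total = 65. Proportions: 35/65, 22/65, 8/65. sum(p_i^2) = 0.4196. Gini = 1 - 0.4196 = 0.5804, which rounds to 0.580.

0.580


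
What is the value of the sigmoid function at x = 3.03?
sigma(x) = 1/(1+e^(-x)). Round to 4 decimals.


sigma(3.03) = 1/(1+e^(-3.03)) = 1/(1+0.048316) = 1/1.048316 = 0.9539.

0.9539


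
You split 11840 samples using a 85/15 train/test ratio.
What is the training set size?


Test set = 11840 * 15% = 1776. Training set = 11840 - 1776 = 10064.

10064


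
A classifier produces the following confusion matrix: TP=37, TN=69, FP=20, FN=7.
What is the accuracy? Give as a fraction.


Accuracy = (TP + TN) / (TP + TN + FP + FN) = (37 + 69) / 133 = 106/133.

106/133


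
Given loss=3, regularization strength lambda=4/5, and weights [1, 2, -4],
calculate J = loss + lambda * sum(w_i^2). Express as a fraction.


L2 sq norm = sum(w^2) = 21. J = 3 + 4/5 * 21 = 99/5.

99/5


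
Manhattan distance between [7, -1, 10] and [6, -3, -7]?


d = sum of absolute differences: |7-6|=1 + |-1--3|=2 + |10--7|=17 = 20.

20


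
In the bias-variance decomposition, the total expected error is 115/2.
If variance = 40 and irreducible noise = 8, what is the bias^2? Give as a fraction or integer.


Total error = bias^2 + variance + irreducible noise. So bias^2 = 115/2 - 40 - 8 = 19/2.

19/2


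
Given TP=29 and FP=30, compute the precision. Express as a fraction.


Precision = TP / (TP + FP) = 29 / 59 = 29/59.

29/59


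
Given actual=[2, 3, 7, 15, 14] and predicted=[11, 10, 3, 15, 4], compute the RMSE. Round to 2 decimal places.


MSE = 49.2000. RMSE = sqrt(49.2000) = 7.01.

7.01


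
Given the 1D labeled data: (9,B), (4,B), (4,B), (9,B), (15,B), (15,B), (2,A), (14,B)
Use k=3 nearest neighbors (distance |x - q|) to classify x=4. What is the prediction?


Distances: |9-4|=5, |4-4|=0, |4-4|=0, |9-4|=5, |15-4|=11, |15-4|=11, |2-4|=2, |14-4|=10. 3 nearest: (4,B), (4,B), (2,A). Counts: {'B': 2, 'A': 1}. Majority class: B.

B


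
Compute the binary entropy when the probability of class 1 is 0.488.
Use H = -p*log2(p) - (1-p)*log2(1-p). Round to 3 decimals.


H = -0.488*log2(0.488) - 0.512*log2(0.512) = 1.000.

1.000


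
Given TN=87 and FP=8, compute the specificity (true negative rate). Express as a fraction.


Specificity = TN / (TN + FP) = 87 / 95 = 87/95.

87/95


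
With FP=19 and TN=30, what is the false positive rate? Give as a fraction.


FPR = FP / (FP + TN) = 19 / 49 = 19/49.

19/49


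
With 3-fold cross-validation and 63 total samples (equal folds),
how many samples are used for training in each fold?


Each validation fold has 63/3 = 21 samples. Training set = 63 - 21 = 42.

42


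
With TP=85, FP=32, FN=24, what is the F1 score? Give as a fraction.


Precision = 85/117 = 85/117. Recall = 85/109 = 85/109. F1 = 2*P*R/(P+R) = 85/113.

85/113


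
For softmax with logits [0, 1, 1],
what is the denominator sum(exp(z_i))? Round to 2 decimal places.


Denom = e^0=1.0000 + e^1=2.7183 + e^1=2.7183. Sum = 6.4366, which rounds to 6.44.

6.44


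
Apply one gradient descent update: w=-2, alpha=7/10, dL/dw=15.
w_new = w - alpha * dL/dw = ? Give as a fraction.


w_new = -2 - 7/10 * 15 = -2 - 21/2 = -25/2.

-25/2


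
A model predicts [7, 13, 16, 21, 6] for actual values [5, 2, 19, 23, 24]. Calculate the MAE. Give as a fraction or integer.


MAE = (1/5) * (|5-7|=2 + |2-13|=11 + |19-16|=3 + |23-21|=2 + |24-6|=18). Sum = 36. MAE = 36/5.

36/5


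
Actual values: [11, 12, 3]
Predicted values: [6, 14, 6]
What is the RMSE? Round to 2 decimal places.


MSE = 12.6667. RMSE = sqrt(12.6667) = 3.56.

3.56


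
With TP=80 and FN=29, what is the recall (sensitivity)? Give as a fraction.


Recall = TP / (TP + FN) = 80 / 109 = 80/109.

80/109


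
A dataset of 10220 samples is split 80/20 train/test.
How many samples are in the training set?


Test set = 10220 * 20% = 2044. Training set = 10220 - 2044 = 8176.

8176


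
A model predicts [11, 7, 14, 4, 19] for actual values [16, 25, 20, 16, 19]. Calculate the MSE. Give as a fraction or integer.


MSE = (1/5) * ((16-11)^2=25 + (25-7)^2=324 + (20-14)^2=36 + (16-4)^2=144 + (19-19)^2=0). Sum = 529. MSE = 529/5.

529/5


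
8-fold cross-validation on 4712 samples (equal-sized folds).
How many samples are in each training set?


Each validation fold has 4712/8 = 589 samples. Training set = 4712 - 589 = 4123.

4123


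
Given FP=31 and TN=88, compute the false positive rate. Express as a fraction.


FPR = FP / (FP + TN) = 31 / 119 = 31/119.

31/119


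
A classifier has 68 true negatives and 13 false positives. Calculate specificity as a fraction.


Specificity = TN / (TN + FP) = 68 / 81 = 68/81.

68/81


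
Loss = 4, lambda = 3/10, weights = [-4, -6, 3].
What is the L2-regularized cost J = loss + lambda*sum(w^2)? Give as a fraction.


L2 sq norm = sum(w^2) = 61. J = 4 + 3/10 * 61 = 223/10.

223/10


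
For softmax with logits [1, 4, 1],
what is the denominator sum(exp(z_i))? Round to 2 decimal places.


Denom = e^1=2.7183 + e^4=54.5982 + e^1=2.7183. Sum = 60.0348, which rounds to 60.03.

60.03


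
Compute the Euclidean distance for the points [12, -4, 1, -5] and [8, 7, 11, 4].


d = sqrt(sum of squared differences). (12-8)^2=16, (-4-7)^2=121, (1-11)^2=100, (-5-4)^2=81. Sum = 318.

sqrt(318)


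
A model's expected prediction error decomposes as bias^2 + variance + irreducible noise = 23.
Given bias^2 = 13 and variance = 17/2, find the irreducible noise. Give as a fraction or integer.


Total error = bias^2 + variance + irreducible noise. So irreducible noise = 23 - 13 - 17/2 = 3/2.

3/2


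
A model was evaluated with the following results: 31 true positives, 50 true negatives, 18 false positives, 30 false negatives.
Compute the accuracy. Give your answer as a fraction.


Accuracy = (TP + TN) / (TP + TN + FP + FN) = (31 + 50) / 129 = 27/43.

27/43


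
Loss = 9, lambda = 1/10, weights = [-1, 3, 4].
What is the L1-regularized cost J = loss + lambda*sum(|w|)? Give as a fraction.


L1 norm = sum(|w|) = 8. J = 9 + 1/10 * 8 = 49/5.

49/5


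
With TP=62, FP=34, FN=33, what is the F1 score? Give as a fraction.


Precision = 62/96 = 31/48. Recall = 62/95 = 62/95. F1 = 2*P*R/(P+R) = 124/191.

124/191


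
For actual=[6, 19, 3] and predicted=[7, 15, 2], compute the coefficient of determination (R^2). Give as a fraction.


Mean(y) = 28/3. SS_res = 18. SS_tot = 434/3. R^2 = 1 - 18/(434/3) = 190/217.

190/217


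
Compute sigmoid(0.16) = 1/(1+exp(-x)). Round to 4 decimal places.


sigma(0.16) = 1/(1+e^(-0.16)) = 1/(1+0.852144) = 1/1.852144 = 0.5399.

0.5399


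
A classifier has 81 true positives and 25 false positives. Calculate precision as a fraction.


Precision = TP / (TP + FP) = 81 / 106 = 81/106.

81/106


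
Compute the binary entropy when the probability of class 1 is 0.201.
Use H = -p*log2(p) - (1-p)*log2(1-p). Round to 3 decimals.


H = -0.201*log2(0.201) - 0.799*log2(0.799) = 0.724.

0.724


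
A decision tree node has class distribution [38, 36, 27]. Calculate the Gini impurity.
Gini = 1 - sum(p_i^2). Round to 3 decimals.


Total = 101. Proportions: 38/101, 36/101, 27/101. sum(p_i^2) = 0.3401. Gini = 1 - 0.3401 = 0.6599, which rounds to 0.660.

0.660


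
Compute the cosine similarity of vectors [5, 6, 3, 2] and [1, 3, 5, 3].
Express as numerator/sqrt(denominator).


dot = 44. |a|^2 = 74, |b|^2 = 44. cos = 44/sqrt(3256).

44/sqrt(3256)


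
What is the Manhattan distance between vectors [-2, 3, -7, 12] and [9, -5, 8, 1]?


d = sum of absolute differences: |-2-9|=11 + |3--5|=8 + |-7-8|=15 + |12-1|=11 = 45.

45


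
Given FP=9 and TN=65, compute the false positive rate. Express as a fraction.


FPR = FP / (FP + TN) = 9 / 74 = 9/74.

9/74


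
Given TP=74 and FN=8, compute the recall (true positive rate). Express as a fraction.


Recall = TP / (TP + FN) = 74 / 82 = 37/41.

37/41


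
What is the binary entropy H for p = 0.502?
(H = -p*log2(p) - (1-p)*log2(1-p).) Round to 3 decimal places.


H = -0.502*log2(0.502) - 0.498*log2(0.498) = 1.000.

1.000


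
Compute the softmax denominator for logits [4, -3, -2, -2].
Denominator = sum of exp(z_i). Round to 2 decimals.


Denom = e^4=54.5982 + e^-3=0.0498 + e^-2=0.1353 + e^-2=0.1353. Sum = 54.9186, which rounds to 54.92.

54.92


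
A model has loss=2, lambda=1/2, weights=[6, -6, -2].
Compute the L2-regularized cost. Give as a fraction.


L2 sq norm = sum(w^2) = 76. J = 2 + 1/2 * 76 = 40.

40


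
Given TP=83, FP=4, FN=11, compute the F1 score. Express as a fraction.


Precision = 83/87 = 83/87. Recall = 83/94 = 83/94. F1 = 2*P*R/(P+R) = 166/181.

166/181


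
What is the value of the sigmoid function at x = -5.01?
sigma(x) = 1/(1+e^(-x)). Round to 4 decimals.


sigma(-5.01) = 1/(1+e^(5.01)) = 1/(1+149.904736) = 1/150.904736 = 0.0066.

0.0066


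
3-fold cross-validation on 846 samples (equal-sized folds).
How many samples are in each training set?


Each validation fold has 846/3 = 282 samples. Training set = 846 - 282 = 564.

564


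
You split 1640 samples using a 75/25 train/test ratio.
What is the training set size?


Test set = 1640 * 25% = 410. Training set = 1640 - 410 = 1230.

1230


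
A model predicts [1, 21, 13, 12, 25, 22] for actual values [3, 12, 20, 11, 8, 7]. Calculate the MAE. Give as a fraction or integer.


MAE = (1/6) * (|3-1|=2 + |12-21|=9 + |20-13|=7 + |11-12|=1 + |8-25|=17 + |7-22|=15). Sum = 51. MAE = 17/2.

17/2


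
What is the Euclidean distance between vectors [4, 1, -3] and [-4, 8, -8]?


d = sqrt(sum of squared differences). (4--4)^2=64, (1-8)^2=49, (-3--8)^2=25. Sum = 138.

sqrt(138)


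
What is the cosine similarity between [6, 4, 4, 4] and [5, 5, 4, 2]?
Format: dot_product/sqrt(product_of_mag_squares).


dot = 74. |a|^2 = 84, |b|^2 = 70. cos = 74/sqrt(5880).

74/sqrt(5880)


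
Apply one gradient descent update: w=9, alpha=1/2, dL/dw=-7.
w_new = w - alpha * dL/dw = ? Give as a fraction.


w_new = 9 - 1/2 * -7 = 9 - -7/2 = 25/2.

25/2


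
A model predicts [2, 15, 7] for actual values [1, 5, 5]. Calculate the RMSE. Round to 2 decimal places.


MSE = 35.0000. RMSE = sqrt(35.0000) = 5.92.

5.92


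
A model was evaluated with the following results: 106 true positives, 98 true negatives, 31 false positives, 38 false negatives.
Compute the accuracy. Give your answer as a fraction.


Accuracy = (TP + TN) / (TP + TN + FP + FN) = (106 + 98) / 273 = 68/91.

68/91


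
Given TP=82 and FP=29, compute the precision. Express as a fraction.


Precision = TP / (TP + FP) = 82 / 111 = 82/111.

82/111


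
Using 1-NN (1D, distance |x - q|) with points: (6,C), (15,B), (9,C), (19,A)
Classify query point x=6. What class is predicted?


Distances: |6-6|=0, |15-6|=9, |9-6|=3, |19-6|=13. 1 nearest: (6,C). Counts: {'C': 1}. Majority class: C.

C


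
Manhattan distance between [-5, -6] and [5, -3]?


d = sum of absolute differences: |-5-5|=10 + |-6--3|=3 = 13.

13


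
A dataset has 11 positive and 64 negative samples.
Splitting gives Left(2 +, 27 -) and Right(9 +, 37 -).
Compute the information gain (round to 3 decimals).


H(parent) = 0.6014. H(left) = 0.3621, H(right) = 0.7131. Weighted = (29/75)*0.3621 + (46/75)*0.7131 = 0.5774. IG = 0.6014 - 0.5774 = 0.0240, which rounds to 0.024.

0.024


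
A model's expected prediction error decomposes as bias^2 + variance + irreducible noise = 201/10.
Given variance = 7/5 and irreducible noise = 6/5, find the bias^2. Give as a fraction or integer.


Total error = bias^2 + variance + irreducible noise. So bias^2 = 201/10 - 7/5 - 6/5 = 35/2.

35/2


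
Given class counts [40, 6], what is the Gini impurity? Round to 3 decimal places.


Total = 46. Proportions: 40/46, 6/46. sum(p_i^2) = 0.7732. Gini = 1 - 0.7732 = 0.2268, which rounds to 0.227.

0.227


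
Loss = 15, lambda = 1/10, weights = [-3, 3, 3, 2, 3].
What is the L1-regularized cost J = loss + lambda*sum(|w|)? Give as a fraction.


L1 norm = sum(|w|) = 14. J = 15 + 1/10 * 14 = 82/5.

82/5


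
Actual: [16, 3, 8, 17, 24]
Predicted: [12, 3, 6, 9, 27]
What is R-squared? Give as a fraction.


Mean(y) = 68/5. SS_res = 93. SS_tot = 1346/5. R^2 = 1 - 93/(1346/5) = 881/1346.

881/1346


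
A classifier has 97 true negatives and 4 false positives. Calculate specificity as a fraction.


Specificity = TN / (TN + FP) = 97 / 101 = 97/101.

97/101


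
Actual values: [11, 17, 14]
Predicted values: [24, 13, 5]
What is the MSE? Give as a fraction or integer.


MSE = (1/3) * ((11-24)^2=169 + (17-13)^2=16 + (14-5)^2=81). Sum = 266. MSE = 266/3.

266/3


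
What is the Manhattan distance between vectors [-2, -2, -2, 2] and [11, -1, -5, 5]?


d = sum of absolute differences: |-2-11|=13 + |-2--1|=1 + |-2--5|=3 + |2-5|=3 = 20.

20


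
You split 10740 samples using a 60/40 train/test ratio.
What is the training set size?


Test set = 10740 * 40% = 4296. Training set = 10740 - 4296 = 6444.

6444


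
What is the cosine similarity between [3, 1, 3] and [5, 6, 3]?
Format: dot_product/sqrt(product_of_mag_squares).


dot = 30. |a|^2 = 19, |b|^2 = 70. cos = 30/sqrt(1330).

30/sqrt(1330)


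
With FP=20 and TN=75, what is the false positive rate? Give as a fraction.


FPR = FP / (FP + TN) = 20 / 95 = 4/19.

4/19


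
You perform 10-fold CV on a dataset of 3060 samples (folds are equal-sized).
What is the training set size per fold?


Each validation fold has 3060/10 = 306 samples. Training set = 3060 - 306 = 2754.

2754


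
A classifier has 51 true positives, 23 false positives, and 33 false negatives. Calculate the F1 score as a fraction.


Precision = 51/74 = 51/74. Recall = 51/84 = 17/28. F1 = 2*P*R/(P+R) = 51/79.

51/79


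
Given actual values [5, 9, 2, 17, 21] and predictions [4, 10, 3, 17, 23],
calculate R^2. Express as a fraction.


Mean(y) = 54/5. SS_res = 7. SS_tot = 1284/5. R^2 = 1 - 7/(1284/5) = 1249/1284.

1249/1284


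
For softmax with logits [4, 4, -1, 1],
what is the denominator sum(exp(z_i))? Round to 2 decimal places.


Denom = e^4=54.5982 + e^4=54.5982 + e^-1=0.3679 + e^1=2.7183. Sum = 112.2826, which rounds to 112.28.

112.28


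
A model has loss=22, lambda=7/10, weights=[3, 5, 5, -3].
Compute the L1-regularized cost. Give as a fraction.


L1 norm = sum(|w|) = 16. J = 22 + 7/10 * 16 = 166/5.

166/5


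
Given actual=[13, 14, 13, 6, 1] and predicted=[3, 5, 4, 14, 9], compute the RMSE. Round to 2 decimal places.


MSE = 78.0000. RMSE = sqrt(78.0000) = 8.83.

8.83


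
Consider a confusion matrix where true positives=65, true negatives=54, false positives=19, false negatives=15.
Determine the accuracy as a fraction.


Accuracy = (TP + TN) / (TP + TN + FP + FN) = (65 + 54) / 153 = 7/9.

7/9


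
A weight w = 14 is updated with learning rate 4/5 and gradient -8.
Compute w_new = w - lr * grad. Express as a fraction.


w_new = 14 - 4/5 * -8 = 14 - -32/5 = 102/5.

102/5


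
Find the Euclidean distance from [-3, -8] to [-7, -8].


d = sqrt(sum of squared differences). (-3--7)^2=16, (-8--8)^2=0. Sum = 16.

4


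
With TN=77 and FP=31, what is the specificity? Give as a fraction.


Specificity = TN / (TN + FP) = 77 / 108 = 77/108.

77/108


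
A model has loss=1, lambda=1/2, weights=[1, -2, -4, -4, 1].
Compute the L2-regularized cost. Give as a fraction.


L2 sq norm = sum(w^2) = 38. J = 1 + 1/2 * 38 = 20.

20


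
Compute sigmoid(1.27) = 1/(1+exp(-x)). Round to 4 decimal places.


sigma(1.27) = 1/(1+e^(-1.27)) = 1/(1+0.280832) = 1/1.280832 = 0.7807.

0.7807


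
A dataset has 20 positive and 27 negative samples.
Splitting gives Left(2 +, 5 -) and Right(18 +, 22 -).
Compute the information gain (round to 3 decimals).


H(parent) = 0.9839. H(left) = 0.8631, H(right) = 0.9928. Weighted = (7/47)*0.8631 + (40/47)*0.9928 = 0.9735. IG = 0.9839 - 0.9735 = 0.0104, which rounds to 0.010.

0.010


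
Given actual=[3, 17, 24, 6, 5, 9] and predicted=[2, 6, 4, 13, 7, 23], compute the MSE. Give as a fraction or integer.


MSE = (1/6) * ((3-2)^2=1 + (17-6)^2=121 + (24-4)^2=400 + (6-13)^2=49 + (5-7)^2=4 + (9-23)^2=196). Sum = 771. MSE = 257/2.

257/2


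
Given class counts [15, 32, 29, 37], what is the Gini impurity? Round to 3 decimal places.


Total = 113. Proportions: 15/113, 32/113, 29/113, 37/113. sum(p_i^2) = 0.2709. Gini = 1 - 0.2709 = 0.7291, which rounds to 0.729.

0.729


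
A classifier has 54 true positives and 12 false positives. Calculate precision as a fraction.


Precision = TP / (TP + FP) = 54 / 66 = 9/11.

9/11


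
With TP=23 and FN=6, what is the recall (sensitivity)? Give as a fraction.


Recall = TP / (TP + FN) = 23 / 29 = 23/29.

23/29


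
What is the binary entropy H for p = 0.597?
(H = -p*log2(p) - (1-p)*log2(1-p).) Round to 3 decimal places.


H = -0.597*log2(0.597) - 0.403*log2(0.403) = 0.973.

0.973


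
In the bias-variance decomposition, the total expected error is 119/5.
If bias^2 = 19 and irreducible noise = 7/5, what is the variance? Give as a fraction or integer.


Total error = bias^2 + variance + irreducible noise. So variance = 119/5 - 19 - 7/5 = 17/5.

17/5


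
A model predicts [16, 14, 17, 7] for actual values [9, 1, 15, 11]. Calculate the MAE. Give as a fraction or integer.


MAE = (1/4) * (|9-16|=7 + |1-14|=13 + |15-17|=2 + |11-7|=4). Sum = 26. MAE = 13/2.

13/2


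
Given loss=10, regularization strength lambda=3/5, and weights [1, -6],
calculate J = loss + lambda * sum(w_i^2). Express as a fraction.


L2 sq norm = sum(w^2) = 37. J = 10 + 3/5 * 37 = 161/5.

161/5


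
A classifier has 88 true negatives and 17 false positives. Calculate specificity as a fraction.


Specificity = TN / (TN + FP) = 88 / 105 = 88/105.

88/105


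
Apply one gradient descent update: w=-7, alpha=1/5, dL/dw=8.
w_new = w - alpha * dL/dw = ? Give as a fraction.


w_new = -7 - 1/5 * 8 = -7 - 8/5 = -43/5.

-43/5


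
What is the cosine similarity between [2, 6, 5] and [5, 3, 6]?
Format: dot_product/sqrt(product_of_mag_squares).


dot = 58. |a|^2 = 65, |b|^2 = 70. cos = 58/sqrt(4550).

58/sqrt(4550)


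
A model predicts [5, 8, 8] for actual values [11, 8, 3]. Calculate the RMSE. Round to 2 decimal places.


MSE = 20.3333. RMSE = sqrt(20.3333) = 4.51.

4.51


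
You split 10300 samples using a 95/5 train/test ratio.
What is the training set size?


Test set = 10300 * 5% = 515. Training set = 10300 - 515 = 9785.

9785


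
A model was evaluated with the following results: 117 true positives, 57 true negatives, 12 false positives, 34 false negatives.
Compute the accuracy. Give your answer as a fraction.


Accuracy = (TP + TN) / (TP + TN + FP + FN) = (117 + 57) / 220 = 87/110.

87/110


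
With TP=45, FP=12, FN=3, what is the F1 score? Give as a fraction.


Precision = 45/57 = 15/19. Recall = 45/48 = 15/16. F1 = 2*P*R/(P+R) = 6/7.

6/7


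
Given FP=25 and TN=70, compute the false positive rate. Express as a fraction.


FPR = FP / (FP + TN) = 25 / 95 = 5/19.

5/19


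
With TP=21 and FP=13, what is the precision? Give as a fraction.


Precision = TP / (TP + FP) = 21 / 34 = 21/34.

21/34


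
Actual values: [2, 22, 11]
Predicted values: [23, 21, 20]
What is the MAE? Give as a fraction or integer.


MAE = (1/3) * (|2-23|=21 + |22-21|=1 + |11-20|=9). Sum = 31. MAE = 31/3.

31/3


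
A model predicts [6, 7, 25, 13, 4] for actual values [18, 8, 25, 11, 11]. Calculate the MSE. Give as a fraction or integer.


MSE = (1/5) * ((18-6)^2=144 + (8-7)^2=1 + (25-25)^2=0 + (11-13)^2=4 + (11-4)^2=49). Sum = 198. MSE = 198/5.

198/5


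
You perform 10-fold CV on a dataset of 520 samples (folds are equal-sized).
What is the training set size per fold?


Each validation fold has 520/10 = 52 samples. Training set = 520 - 52 = 468.

468


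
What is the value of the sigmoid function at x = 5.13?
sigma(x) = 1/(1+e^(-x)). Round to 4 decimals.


sigma(5.13) = 1/(1+e^(-5.13)) = 1/(1+0.005917) = 1/1.005917 = 0.9941.

0.9941


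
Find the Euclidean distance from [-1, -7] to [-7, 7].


d = sqrt(sum of squared differences). (-1--7)^2=36, (-7-7)^2=196. Sum = 232.

sqrt(232)


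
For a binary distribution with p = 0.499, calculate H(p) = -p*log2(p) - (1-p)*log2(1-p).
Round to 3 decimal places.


H = -0.499*log2(0.499) - 0.501*log2(0.501) = 1.000.

1.000


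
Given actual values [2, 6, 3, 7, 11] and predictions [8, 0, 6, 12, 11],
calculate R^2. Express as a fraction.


Mean(y) = 29/5. SS_res = 106. SS_tot = 254/5. R^2 = 1 - 106/(254/5) = -138/127.

-138/127


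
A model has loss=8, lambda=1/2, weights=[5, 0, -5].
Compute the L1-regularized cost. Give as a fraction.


L1 norm = sum(|w|) = 10. J = 8 + 1/2 * 10 = 13.

13


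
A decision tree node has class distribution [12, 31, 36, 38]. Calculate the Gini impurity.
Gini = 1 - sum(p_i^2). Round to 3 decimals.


Total = 117. Proportions: 12/117, 31/117, 36/117, 38/117. sum(p_i^2) = 0.2809. Gini = 1 - 0.2809 = 0.7191, which rounds to 0.719.

0.719


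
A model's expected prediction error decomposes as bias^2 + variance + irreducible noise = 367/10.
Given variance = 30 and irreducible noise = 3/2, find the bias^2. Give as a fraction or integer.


Total error = bias^2 + variance + irreducible noise. So bias^2 = 367/10 - 30 - 3/2 = 26/5.

26/5


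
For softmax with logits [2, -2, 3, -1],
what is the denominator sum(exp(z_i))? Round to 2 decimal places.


Denom = e^2=7.3891 + e^-2=0.1353 + e^3=20.0855 + e^-1=0.3679. Sum = 27.9778, which rounds to 27.98.

27.98


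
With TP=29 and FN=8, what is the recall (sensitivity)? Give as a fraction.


Recall = TP / (TP + FN) = 29 / 37 = 29/37.

29/37


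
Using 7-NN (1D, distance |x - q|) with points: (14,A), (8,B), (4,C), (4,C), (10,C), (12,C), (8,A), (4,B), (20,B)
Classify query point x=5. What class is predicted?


Distances: |14-5|=9, |8-5|=3, |4-5|=1, |4-5|=1, |10-5|=5, |12-5|=7, |8-5|=3, |4-5|=1, |20-5|=15. 7 nearest: (4,B), (4,C), (4,C), (8,A), (8,B), (10,C), (12,C). Counts: {'B': 2, 'C': 4, 'A': 1}. Majority class: C.

C


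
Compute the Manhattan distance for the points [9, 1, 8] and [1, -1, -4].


d = sum of absolute differences: |9-1|=8 + |1--1|=2 + |8--4|=12 = 22.

22


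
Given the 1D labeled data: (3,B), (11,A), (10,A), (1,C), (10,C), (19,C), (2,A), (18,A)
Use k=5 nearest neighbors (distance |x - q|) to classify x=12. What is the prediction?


Distances: |3-12|=9, |11-12|=1, |10-12|=2, |1-12|=11, |10-12|=2, |19-12|=7, |2-12|=10, |18-12|=6. 5 nearest: (11,A), (10,A), (10,C), (18,A), (19,C). Counts: {'A': 3, 'C': 2}. Majority class: A.

A


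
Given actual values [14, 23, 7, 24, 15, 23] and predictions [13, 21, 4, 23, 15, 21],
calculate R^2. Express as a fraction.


Mean(y) = 53/3. SS_res = 19. SS_tot = 694/3. R^2 = 1 - 19/(694/3) = 637/694.

637/694


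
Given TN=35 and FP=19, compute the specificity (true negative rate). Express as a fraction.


Specificity = TN / (TN + FP) = 35 / 54 = 35/54.

35/54


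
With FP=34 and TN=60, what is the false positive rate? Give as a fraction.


FPR = FP / (FP + TN) = 34 / 94 = 17/47.

17/47


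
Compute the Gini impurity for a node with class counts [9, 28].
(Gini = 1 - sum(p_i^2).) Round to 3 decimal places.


Total = 37. Proportions: 9/37, 28/37. sum(p_i^2) = 0.6318. Gini = 1 - 0.6318 = 0.3682, which rounds to 0.368.

0.368


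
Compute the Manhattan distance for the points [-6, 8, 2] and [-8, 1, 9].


d = sum of absolute differences: |-6--8|=2 + |8-1|=7 + |2-9|=7 = 16.

16


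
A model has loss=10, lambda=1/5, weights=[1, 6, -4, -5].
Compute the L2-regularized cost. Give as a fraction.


L2 sq norm = sum(w^2) = 78. J = 10 + 1/5 * 78 = 128/5.

128/5


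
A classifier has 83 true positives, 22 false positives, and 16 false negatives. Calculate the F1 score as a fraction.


Precision = 83/105 = 83/105. Recall = 83/99 = 83/99. F1 = 2*P*R/(P+R) = 83/102.

83/102


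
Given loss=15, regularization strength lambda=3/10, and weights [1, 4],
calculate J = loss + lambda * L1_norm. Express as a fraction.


L1 norm = sum(|w|) = 5. J = 15 + 3/10 * 5 = 33/2.

33/2


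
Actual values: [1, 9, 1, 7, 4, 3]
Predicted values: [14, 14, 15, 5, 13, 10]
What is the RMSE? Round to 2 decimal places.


MSE = 87.3333. RMSE = sqrt(87.3333) = 9.35.

9.35


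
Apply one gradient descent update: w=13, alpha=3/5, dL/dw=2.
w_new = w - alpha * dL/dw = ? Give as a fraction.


w_new = 13 - 3/5 * 2 = 13 - 6/5 = 59/5.

59/5


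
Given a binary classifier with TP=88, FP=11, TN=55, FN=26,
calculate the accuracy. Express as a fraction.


Accuracy = (TP + TN) / (TP + TN + FP + FN) = (88 + 55) / 180 = 143/180.

143/180


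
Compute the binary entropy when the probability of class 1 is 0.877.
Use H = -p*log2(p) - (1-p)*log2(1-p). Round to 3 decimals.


H = -0.877*log2(0.877) - 0.123*log2(0.123) = 0.538.

0.538


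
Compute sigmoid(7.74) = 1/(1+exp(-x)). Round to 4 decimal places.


sigma(7.74) = 1/(1+e^(-7.74)) = 1/(1+0.000435) = 1/1.000435 = 0.9996.

0.9996


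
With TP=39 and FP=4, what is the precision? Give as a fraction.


Precision = TP / (TP + FP) = 39 / 43 = 39/43.

39/43


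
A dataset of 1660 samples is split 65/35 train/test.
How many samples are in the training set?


Test set = 1660 * 35% = 581. Training set = 1660 - 581 = 1079.

1079


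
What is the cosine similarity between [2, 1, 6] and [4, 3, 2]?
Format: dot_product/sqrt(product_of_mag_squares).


dot = 23. |a|^2 = 41, |b|^2 = 29. cos = 23/sqrt(1189).

23/sqrt(1189)


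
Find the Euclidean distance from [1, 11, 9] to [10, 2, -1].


d = sqrt(sum of squared differences). (1-10)^2=81, (11-2)^2=81, (9--1)^2=100. Sum = 262.

sqrt(262)


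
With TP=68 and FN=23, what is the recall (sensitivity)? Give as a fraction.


Recall = TP / (TP + FN) = 68 / 91 = 68/91.

68/91


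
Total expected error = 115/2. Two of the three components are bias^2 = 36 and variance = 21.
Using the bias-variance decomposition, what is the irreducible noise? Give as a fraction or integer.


Total error = bias^2 + variance + irreducible noise. So irreducible noise = 115/2 - 36 - 21 = 1/2.

1/2


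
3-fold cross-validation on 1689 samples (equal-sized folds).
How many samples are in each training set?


Each validation fold has 1689/3 = 563 samples. Training set = 1689 - 563 = 1126.

1126


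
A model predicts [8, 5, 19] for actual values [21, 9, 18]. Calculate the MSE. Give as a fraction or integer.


MSE = (1/3) * ((21-8)^2=169 + (9-5)^2=16 + (18-19)^2=1). Sum = 186. MSE = 62.

62


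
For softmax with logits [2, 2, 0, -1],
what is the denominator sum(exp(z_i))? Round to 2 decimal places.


Denom = e^2=7.3891 + e^2=7.3891 + e^0=1.0000 + e^-1=0.3679. Sum = 16.1461, which rounds to 16.15.

16.15


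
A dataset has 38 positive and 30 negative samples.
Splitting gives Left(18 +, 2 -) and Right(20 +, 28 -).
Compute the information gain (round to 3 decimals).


H(parent) = 0.9900. H(left) = 0.4690, H(right) = 0.9799. Weighted = (20/68)*0.4690 + (48/68)*0.9799 = 0.8296. IG = 0.9900 - 0.8296 = 0.1604, which rounds to 0.160.

0.160


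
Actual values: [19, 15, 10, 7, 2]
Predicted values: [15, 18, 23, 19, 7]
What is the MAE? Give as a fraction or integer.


MAE = (1/5) * (|19-15|=4 + |15-18|=3 + |10-23|=13 + |7-19|=12 + |2-7|=5). Sum = 37. MAE = 37/5.

37/5


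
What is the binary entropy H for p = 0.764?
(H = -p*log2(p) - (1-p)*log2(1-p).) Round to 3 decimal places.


H = -0.764*log2(0.764) - 0.236*log2(0.236) = 0.788.

0.788


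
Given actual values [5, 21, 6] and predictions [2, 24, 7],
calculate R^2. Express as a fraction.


Mean(y) = 32/3. SS_res = 19. SS_tot = 482/3. R^2 = 1 - 19/(482/3) = 425/482.

425/482
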